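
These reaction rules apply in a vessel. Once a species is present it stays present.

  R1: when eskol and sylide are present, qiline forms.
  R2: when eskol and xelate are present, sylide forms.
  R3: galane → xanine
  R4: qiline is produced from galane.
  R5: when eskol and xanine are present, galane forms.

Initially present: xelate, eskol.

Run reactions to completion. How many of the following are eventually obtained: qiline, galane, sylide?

2

eskol and xelate present → sylide forms (R2).
eskol and sylide present → qiline forms (R1).
qiline: reached.
galane would need eskol and xanine (R5), but xanine never forms.
sylide: reached.
Reached: qiline and sylide — 2 of the 3.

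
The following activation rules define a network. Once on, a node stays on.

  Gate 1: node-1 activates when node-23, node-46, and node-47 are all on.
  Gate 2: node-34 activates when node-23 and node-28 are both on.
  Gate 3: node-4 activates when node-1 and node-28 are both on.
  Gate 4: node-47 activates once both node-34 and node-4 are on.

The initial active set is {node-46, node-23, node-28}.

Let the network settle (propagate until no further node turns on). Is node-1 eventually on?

node-1 would need node-23, node-46, and node-47 (Gate 1), but node-47 never turns on.

No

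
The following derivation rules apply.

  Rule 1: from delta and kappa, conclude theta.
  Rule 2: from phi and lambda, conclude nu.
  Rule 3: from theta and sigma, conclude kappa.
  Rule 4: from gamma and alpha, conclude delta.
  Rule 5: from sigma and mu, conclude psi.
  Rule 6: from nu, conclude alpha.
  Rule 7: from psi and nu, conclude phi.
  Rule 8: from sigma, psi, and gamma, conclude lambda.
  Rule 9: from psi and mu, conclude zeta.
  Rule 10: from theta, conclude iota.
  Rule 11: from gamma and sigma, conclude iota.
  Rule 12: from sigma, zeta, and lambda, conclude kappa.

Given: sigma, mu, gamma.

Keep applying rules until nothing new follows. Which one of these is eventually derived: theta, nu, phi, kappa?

kappa

sigma and mu hold, so psi follows (Rule 5).
From psi and mu, Rule 9 gives zeta.
sigma, psi, and gamma hold, so lambda follows (Rule 8).
sigma, zeta, and lambda hold, so kappa follows (Rule 12).
nu would need phi and lambda (Rule 2), but phi is never established. theta would need delta and kappa (Rule 1), but delta is never established. phi would need psi and nu (Rule 7), but nu is never established.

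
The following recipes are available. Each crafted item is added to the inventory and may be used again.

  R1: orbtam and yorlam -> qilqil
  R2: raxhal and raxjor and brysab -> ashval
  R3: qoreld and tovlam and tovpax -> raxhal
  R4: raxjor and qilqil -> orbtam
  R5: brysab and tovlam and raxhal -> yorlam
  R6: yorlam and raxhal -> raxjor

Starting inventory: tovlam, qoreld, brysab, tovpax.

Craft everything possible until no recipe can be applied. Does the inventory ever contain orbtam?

orbtam would need raxjor and qilqil (R4), but qilqil is never obtained.

No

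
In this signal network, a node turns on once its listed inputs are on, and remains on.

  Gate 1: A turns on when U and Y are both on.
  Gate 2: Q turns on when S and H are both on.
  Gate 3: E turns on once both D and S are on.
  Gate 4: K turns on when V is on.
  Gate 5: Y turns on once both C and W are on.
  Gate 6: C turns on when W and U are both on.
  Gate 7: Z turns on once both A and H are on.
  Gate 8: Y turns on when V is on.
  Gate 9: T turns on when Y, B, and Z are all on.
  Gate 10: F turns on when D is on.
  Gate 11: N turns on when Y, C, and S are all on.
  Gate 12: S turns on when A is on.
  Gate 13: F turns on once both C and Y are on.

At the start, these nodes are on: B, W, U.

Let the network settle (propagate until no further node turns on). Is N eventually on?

W and U are on, so C turns on (Gate 6).
C and W are on, so Y turns on (Gate 5).
Gate 1: U and Y on → A on.
Gate 12: A on → S on.
Gate 11: Y, C, and S on → N on.

Yes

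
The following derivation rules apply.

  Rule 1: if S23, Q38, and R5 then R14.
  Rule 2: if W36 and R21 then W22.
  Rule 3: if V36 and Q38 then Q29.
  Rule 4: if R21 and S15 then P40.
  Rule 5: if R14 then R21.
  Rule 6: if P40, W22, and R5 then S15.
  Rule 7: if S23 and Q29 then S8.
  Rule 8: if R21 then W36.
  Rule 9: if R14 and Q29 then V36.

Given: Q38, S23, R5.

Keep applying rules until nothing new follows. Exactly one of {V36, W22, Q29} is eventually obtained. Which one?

From S23, Q38, and R5, Rule 1 gives R14.
R14 holds, so R21 follows (Rule 5).
From R21, Rule 8 gives W36.
From W36 and R21, Rule 2 gives W22.
V36 would need R14 and Q29 (Rule 9), but Q29 is never established. Q29 would need V36 and Q38 (Rule 3), but V36 is never established.

W22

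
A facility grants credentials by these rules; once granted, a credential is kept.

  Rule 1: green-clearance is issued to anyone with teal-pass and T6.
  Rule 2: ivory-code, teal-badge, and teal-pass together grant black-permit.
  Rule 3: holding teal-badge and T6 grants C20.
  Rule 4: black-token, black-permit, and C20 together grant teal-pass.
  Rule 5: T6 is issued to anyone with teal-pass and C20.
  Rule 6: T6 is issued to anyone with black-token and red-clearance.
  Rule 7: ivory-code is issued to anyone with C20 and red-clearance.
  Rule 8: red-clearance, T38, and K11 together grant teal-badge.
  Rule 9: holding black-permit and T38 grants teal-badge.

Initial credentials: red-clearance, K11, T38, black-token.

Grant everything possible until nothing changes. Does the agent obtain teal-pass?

No

teal-pass would need black-token, black-permit, and C20 (Rule 4), but black-permit is never granted.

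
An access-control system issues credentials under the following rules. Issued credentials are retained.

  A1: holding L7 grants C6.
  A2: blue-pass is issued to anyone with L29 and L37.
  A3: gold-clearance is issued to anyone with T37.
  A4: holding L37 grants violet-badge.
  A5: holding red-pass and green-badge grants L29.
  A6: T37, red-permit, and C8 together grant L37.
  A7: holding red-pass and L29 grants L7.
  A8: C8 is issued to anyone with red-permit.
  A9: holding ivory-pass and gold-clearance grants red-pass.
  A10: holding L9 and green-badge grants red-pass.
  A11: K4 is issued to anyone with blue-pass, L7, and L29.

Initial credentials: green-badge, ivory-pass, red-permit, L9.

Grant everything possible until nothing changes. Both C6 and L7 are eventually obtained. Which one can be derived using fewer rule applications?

L7: Holding L9 and green-badge grants red-pass (A10). Holding red-pass and green-badge grants L29 (A5). Holding red-pass and L29 grants L7 (A7). [3 rule applications]
C6: Holding L9 and green-badge grants red-pass (A10). Holding red-pass and green-badge grants L29 (A5). Holding red-pass and L29 grants L7 (A7). Holding L7 grants C6 (A1). [4 rule applications]
L7 needs fewer.

L7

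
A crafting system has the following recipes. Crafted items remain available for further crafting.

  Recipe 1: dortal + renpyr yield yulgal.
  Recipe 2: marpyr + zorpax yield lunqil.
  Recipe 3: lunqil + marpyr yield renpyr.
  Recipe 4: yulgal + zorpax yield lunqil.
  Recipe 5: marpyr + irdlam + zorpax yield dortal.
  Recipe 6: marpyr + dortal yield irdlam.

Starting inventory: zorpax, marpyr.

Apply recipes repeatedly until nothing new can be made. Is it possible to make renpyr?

Yes

marpyr + zorpax → lunqil (Recipe 2).
lunqil + marpyr → renpyr (Recipe 3).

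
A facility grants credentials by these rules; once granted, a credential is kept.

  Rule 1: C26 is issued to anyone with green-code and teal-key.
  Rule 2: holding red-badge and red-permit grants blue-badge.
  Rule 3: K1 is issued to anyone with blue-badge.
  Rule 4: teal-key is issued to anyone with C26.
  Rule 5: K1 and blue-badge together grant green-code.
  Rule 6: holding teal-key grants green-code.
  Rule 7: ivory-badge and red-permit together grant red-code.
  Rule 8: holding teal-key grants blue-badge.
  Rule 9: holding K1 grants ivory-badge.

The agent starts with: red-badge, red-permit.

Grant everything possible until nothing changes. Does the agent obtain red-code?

Yes

Holding red-badge and red-permit grants blue-badge (Rule 2).
Holding blue-badge grants K1 (Rule 3).
Holding K1 grants ivory-badge (Rule 9).
Holding ivory-badge and red-permit grants red-code (Rule 7).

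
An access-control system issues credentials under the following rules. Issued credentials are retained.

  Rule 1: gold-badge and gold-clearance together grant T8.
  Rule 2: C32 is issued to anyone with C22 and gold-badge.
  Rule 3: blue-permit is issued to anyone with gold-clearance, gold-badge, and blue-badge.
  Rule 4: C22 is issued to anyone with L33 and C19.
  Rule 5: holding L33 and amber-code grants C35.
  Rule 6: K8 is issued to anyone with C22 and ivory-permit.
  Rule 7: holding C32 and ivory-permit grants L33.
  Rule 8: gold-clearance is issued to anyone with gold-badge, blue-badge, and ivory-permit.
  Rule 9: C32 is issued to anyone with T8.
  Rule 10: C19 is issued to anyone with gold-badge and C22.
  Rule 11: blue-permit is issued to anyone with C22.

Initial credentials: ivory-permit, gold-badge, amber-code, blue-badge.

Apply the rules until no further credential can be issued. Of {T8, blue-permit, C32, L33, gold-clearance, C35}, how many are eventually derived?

6

Holding gold-badge, blue-badge, and ivory-permit grants gold-clearance (Rule 8).
Holding gold-badge and gold-clearance grants T8 (Rule 1).
Holding gold-clearance, gold-badge, and blue-badge grants blue-permit (Rule 3).
Holding T8 grants C32 (Rule 9).
Holding C32 and ivory-permit grants L33 (Rule 7).
Holding L33 and amber-code grants C35 (Rule 5).
T8: reached.
blue-permit: reached.
C32: reached.
L33: reached.
gold-clearance: reached.
C35: reached.
All 6 are reached.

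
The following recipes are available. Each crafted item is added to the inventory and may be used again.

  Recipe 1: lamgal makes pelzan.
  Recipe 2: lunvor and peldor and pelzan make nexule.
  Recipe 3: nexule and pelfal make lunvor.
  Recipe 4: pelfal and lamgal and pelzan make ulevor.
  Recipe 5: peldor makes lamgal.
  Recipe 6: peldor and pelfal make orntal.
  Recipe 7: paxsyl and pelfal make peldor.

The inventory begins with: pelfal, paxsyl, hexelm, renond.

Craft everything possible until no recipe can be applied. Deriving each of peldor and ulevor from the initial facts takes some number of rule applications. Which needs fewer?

peldor: paxsyl and pelfal → peldor (Recipe 7). [1 rule application]
ulevor: paxsyl and pelfal → peldor (Recipe 7). Using Recipe 5, peldor makes lamgal. lamgal → pelzan (Recipe 1). pelfal and lamgal and pelzan → ulevor (Recipe 4). [4 rule applications]
peldor needs fewer.

peldor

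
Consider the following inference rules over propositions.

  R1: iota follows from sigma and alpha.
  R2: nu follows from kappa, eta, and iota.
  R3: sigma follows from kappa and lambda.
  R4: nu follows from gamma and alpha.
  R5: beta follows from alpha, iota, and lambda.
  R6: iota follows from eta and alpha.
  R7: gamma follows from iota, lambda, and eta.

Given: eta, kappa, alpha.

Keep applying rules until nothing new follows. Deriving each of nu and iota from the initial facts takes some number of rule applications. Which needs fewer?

iota: eta and alpha hold, so iota follows (R6). [1 rule application]
nu: eta and alpha hold, so iota follows (R6). kappa, eta, and iota hold, so nu follows (R2). [2 rule applications]
iota needs fewer.

iota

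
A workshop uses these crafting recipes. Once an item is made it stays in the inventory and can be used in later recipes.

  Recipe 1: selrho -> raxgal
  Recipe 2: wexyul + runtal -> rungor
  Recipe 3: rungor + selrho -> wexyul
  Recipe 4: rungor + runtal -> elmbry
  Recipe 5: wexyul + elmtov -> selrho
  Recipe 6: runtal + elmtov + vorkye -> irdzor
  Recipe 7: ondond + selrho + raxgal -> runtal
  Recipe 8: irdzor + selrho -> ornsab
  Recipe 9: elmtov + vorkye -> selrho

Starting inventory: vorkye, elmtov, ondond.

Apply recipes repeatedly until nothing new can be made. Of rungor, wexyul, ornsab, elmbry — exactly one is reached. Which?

Using Recipe 9, elmtov and vorkye make selrho.
selrho -> raxgal (Recipe 1).
Using Recipe 7, ondond, selrho, and raxgal make runtal.
runtal + elmtov + vorkye -> irdzor (Recipe 6).
irdzor + selrho -> ornsab (Recipe 8).
rungor would need wexyul and runtal (Recipe 2), but wexyul is never obtained. elmbry would need rungor and runtal (Recipe 4), but rungor is never obtained. wexyul would need rungor and selrho (Recipe 3), but rungor is never obtained.

ornsab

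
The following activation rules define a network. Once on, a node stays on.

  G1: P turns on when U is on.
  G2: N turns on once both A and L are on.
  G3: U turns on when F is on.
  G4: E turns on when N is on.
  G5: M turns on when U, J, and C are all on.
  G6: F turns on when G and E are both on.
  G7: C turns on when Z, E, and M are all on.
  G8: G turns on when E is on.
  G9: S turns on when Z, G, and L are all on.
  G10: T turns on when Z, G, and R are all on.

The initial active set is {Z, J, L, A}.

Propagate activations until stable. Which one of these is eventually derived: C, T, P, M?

A and L are on, so N turns on (G2).
N is on, so E turns on (G4).
G8: E on → G on.
G6: G and E on → F on.
G3: F on → U on.
U is on, so P turns on (G1).
T would need Z, G, and R (G10), but R never turns on. M would need U, J, and C (G5), but C never turns on. C would need Z, E, and M (G7), but M never turns on.

P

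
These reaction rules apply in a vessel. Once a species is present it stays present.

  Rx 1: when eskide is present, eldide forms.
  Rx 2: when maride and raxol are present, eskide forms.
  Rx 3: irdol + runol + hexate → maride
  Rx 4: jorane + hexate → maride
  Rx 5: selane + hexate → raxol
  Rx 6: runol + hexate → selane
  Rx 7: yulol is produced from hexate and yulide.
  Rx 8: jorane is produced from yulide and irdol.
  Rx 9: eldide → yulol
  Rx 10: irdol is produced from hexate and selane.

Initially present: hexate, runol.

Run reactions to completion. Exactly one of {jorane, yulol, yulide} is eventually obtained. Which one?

runol and hexate present → selane forms (Rx 6).
selane and hexate present → raxol forms (Rx 5).
hexate and selane present → irdol forms (Rx 10).
irdol, runol, and hexate present → maride forms (Rx 3).
maride and raxol present → eskide forms (Rx 2).
eskide present → eldide forms (Rx 1).
eldide present → yulol forms (Rx 9).
No rule produces yulide, and it is not given. jorane would need yulide and irdol (Rx 8), but yulide never forms.

yulol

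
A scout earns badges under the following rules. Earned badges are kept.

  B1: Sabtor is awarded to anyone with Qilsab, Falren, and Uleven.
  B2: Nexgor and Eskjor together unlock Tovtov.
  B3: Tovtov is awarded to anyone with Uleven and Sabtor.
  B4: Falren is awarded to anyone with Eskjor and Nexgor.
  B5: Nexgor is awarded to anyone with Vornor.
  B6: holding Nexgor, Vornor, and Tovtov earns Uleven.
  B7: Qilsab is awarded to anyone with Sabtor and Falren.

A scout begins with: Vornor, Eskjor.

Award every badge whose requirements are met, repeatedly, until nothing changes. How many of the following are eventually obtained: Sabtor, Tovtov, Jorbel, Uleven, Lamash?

2

With Vornor, Nexgor is earned (B5).
With Nexgor and Eskjor, Tovtov is earned (B2).
With Nexgor, Vornor, and Tovtov, Uleven is earned (B6).
Sabtor would need Qilsab, Falren, and Uleven (B1), but Qilsab is never earned.
Tovtov: reached.
No rule produces Jorbel, and it is not given.
Uleven: reached.
No rule produces Lamash, and it is not given.
Reached: Tovtov and Uleven — 2 of the 5.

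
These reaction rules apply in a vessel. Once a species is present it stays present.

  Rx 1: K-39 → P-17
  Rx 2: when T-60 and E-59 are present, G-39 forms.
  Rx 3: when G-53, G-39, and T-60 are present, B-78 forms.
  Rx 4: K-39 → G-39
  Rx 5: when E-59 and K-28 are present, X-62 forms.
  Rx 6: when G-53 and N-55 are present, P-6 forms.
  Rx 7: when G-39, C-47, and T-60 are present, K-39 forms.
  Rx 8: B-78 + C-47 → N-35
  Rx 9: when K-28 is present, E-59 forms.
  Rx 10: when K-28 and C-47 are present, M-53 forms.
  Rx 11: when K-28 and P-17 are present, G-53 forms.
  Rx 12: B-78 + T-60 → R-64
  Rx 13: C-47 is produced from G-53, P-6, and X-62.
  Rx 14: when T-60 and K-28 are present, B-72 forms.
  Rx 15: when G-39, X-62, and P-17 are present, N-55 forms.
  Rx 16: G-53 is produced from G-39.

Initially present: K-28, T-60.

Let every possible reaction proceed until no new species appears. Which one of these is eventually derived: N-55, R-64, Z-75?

K-28 present → E-59 forms (Rx 9).
T-60 and E-59 present → G-39 forms (Rx 2).
G-39 present → G-53 forms (Rx 16).
G-53, G-39, and T-60 present → B-78 forms (Rx 3).
B-78 and T-60 present → R-64 forms (Rx 12).
No rule produces Z-75, and it is not given. N-55 would need G-39, X-62, and P-17 (Rx 15), but P-17 never forms.

R-64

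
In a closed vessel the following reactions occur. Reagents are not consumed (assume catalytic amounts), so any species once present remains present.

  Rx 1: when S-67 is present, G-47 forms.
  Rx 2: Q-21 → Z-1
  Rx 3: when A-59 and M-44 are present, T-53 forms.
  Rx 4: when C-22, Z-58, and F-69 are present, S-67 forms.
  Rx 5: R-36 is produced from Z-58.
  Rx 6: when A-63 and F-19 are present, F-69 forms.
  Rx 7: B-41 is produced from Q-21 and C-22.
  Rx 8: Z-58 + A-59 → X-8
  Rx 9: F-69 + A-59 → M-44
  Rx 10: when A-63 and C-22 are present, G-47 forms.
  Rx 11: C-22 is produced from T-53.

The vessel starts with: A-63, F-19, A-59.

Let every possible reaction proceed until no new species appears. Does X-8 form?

X-8 would need Z-58 and A-59 (Rx 8), but Z-58 never forms.

No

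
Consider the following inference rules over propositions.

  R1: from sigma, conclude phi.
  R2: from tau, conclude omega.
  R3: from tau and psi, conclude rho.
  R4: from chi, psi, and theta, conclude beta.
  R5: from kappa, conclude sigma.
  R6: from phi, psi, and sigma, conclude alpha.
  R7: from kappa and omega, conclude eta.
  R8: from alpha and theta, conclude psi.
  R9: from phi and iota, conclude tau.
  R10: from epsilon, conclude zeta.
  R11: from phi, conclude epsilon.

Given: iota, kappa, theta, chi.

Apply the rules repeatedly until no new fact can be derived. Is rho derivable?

No

rho would need tau and psi (R3), but psi is never established.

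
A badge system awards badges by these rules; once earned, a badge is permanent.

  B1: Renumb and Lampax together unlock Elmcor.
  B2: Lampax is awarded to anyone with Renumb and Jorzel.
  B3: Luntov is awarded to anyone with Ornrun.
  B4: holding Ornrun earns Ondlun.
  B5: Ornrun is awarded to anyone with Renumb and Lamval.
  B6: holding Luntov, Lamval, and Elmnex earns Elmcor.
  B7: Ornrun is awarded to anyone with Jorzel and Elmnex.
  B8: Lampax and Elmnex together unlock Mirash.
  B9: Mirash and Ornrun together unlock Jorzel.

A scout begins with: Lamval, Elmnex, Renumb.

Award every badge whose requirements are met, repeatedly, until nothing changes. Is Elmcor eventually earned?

Yes

With Renumb and Lamval, Ornrun is earned (B5).
With Ornrun, Luntov is earned (B3).
With Luntov, Lamval, and Elmnex, Elmcor is earned (B6).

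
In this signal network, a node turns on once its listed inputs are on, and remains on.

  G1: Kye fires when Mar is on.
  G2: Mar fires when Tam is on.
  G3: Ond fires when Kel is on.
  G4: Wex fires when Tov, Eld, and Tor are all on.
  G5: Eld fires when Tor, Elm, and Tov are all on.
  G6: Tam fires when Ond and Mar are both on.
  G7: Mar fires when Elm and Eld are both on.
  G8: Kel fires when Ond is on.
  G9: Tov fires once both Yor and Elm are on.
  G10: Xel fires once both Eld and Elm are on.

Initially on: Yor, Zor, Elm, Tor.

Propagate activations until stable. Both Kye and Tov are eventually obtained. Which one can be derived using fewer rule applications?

Tov: Yor and Elm are on, so Tov fires (G9). [1 rule application]
Kye: Yor and Elm are on, so Tov fires (G9). G5: Tor, Elm, and Tov on → Eld on. Elm and Eld are on, so Mar fires (G7). G1: Mar on → Kye on. [4 rule applications]
Tov needs fewer.

Tov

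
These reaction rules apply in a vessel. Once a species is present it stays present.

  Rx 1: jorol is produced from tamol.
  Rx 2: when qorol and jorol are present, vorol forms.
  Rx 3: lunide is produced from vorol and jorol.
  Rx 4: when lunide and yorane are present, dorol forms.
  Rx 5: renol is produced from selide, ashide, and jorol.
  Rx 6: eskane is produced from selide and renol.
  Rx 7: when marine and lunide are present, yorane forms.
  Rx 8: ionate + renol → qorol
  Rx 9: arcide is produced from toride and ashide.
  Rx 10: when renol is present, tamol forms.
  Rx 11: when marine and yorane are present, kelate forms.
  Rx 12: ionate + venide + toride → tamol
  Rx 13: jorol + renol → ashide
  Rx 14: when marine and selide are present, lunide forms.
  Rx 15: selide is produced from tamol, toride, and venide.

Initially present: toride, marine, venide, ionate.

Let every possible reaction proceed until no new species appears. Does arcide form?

No

arcide would need toride and ashide (Rx 9), but ashide never forms.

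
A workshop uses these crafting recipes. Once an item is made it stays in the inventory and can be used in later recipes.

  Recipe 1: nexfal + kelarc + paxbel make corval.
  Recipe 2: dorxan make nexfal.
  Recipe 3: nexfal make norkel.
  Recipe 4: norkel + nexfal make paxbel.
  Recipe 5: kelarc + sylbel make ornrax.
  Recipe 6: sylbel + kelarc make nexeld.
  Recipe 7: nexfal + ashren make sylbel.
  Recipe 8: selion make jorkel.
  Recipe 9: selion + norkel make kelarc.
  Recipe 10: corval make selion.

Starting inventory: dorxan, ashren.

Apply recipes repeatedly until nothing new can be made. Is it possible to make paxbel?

Yes

dorxan → nexfal (Recipe 2).
nexfal → norkel (Recipe 3).
norkel + nexfal → paxbel (Recipe 4).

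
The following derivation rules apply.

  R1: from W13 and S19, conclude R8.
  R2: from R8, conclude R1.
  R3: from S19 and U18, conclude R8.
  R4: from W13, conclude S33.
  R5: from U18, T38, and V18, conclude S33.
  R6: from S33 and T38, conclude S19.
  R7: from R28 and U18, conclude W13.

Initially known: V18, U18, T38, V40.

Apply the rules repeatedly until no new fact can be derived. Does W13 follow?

No

W13 would need R28 and U18 (R7), but R28 is never established.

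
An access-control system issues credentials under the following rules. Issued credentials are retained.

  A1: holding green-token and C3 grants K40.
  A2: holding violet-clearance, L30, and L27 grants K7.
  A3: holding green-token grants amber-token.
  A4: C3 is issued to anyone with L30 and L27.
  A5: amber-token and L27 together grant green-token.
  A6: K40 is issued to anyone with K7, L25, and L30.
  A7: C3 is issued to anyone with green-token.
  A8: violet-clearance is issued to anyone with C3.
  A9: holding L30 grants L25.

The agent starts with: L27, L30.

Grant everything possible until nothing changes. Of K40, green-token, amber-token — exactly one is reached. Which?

Holding L30 grants L25 (A9).
Holding L30 and L27 grants C3 (A4).
Holding C3 grants violet-clearance (A8).
Holding violet-clearance, L30, and L27 grants K7 (A2).
Holding K7, L25, and L30 grants K40 (A6).
amber-token would need green-token (A3), but green-token is never granted. green-token would need amber-token and L27 (A5), but amber-token is never granted.

K40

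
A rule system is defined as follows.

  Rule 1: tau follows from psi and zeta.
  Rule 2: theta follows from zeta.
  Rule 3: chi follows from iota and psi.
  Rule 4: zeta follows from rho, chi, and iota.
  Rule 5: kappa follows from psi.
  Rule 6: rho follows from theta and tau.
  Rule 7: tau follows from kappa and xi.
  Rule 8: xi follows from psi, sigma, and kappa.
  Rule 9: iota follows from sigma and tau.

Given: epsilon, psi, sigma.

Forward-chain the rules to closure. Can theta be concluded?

theta would need zeta (Rule 2), but zeta is never established.

No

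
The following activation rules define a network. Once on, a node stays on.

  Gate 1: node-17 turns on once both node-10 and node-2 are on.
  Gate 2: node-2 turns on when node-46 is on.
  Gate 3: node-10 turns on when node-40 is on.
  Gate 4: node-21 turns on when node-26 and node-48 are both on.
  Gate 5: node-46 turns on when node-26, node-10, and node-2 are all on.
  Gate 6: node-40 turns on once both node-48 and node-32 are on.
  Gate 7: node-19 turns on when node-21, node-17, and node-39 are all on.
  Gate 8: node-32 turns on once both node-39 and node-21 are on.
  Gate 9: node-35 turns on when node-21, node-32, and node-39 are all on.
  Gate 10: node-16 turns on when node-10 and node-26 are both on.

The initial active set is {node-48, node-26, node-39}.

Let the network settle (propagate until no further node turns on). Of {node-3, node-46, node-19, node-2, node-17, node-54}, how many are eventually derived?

No rule produces node-3, and it is not given.
node-46 would need node-26, node-10, and node-2 (Gate 5), but node-2 never turns on.
node-19 would need node-21, node-17, and node-39 (Gate 7), but node-17 never turns on.
node-2 would need node-46 (Gate 2), but node-46 never turns on.
node-17 would need node-10 and node-2 (Gate 1), but node-2 never turns on.
No rule produces node-54, and it is not given.
None of the 6 are reached.

0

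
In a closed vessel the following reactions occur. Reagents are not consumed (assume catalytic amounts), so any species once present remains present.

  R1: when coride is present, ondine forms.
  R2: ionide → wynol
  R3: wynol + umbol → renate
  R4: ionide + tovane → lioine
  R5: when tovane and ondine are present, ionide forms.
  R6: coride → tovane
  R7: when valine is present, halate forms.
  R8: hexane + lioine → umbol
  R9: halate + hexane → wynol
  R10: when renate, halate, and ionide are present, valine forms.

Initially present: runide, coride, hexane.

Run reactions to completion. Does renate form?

coride present → ondine forms (R1).
coride present → tovane forms (R6).
tovane and ondine present → ionide forms (R5).
ionide present → wynol forms (R2).
ionide and tovane present → lioine forms (R4).
hexane and lioine present → umbol forms (R8).
wynol and umbol present → renate forms (R3).

Yes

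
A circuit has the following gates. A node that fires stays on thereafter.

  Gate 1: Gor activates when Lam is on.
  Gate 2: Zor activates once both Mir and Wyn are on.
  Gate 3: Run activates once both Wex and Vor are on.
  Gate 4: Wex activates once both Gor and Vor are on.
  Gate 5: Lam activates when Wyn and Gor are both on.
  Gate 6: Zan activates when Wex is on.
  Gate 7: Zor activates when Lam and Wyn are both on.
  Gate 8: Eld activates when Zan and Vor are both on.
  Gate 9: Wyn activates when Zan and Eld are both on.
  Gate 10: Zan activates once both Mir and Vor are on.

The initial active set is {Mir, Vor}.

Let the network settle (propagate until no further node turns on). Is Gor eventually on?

No

Gor would need Lam (Gate 1), but Lam never turns on.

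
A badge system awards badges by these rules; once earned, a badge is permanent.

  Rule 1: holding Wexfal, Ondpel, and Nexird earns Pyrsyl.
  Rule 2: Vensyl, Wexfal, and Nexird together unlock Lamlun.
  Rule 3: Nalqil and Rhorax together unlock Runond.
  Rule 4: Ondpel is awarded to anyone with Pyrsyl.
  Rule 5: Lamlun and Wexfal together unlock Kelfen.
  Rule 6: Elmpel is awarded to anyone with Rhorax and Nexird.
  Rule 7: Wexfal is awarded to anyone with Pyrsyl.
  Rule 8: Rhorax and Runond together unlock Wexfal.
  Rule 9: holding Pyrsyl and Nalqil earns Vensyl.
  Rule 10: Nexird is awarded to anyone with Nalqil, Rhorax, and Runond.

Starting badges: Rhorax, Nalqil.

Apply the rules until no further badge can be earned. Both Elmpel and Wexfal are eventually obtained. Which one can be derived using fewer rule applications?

Wexfal: With Nalqil and Rhorax, Runond is earned (Rule 3). With Rhorax and Runond, Wexfal is earned (Rule 8). [2 rule applications]
Elmpel: With Nalqil and Rhorax, Runond is earned (Rule 3). With Nalqil, Rhorax, and Runond, Nexird is earned (Rule 10). With Rhorax and Nexird, Elmpel is earned (Rule 6). [3 rule applications]
Wexfal needs fewer.

Wexfal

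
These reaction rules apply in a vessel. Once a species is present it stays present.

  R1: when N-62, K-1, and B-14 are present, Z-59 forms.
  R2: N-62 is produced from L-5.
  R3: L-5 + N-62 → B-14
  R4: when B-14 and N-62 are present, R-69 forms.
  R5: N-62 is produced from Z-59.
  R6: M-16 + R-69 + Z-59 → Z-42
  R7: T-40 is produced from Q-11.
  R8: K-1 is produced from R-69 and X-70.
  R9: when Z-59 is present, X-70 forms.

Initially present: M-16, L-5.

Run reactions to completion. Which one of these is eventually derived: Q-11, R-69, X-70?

R-69

L-5 present → N-62 forms (R2).
L-5 and N-62 present → B-14 forms (R3).
B-14 and N-62 present → R-69 forms (R4).
X-70 would need Z-59 (R9), but Z-59 never forms. No rule produces Q-11, and it is not given.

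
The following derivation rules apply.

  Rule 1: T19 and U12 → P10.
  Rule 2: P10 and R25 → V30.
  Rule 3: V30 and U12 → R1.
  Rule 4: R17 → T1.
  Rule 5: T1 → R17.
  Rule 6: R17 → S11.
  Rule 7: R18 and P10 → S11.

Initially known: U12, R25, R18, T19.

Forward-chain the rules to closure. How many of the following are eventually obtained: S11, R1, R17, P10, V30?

T19 and U12 hold, so P10 follows (Rule 1).
From R18 and P10, Rule 7 gives S11.
P10 and R25 hold, so V30 follows (Rule 2).
From V30 and U12, Rule 3 gives R1.
S11: reached.
R1: reached.
R17 would need T1 (Rule 5), but T1 is never established.
P10: reached.
V30: reached.
Reached: S11, R1, P10, and V30 — 4 of the 5.

4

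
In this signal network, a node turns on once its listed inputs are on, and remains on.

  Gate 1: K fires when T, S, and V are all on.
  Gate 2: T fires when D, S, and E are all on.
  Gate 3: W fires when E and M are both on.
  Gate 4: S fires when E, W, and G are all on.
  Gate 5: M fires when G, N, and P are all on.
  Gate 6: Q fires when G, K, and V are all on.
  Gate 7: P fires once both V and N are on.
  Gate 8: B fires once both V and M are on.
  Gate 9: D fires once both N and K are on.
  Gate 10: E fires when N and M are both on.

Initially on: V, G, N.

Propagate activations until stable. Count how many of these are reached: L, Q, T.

No rule produces L, and it is not given.
Q would need G, K, and V (Gate 6), but K never turns on.
T would need D, S, and E (Gate 2), but D never turns on.
None of the 3 are reached.

0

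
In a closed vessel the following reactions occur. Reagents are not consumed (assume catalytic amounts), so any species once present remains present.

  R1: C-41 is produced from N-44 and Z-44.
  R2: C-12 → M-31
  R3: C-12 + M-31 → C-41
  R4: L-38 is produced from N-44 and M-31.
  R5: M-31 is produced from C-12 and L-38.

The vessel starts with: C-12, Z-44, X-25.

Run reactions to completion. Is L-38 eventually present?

L-38 would need N-44 and M-31 (R4), but N-44 never forms.

No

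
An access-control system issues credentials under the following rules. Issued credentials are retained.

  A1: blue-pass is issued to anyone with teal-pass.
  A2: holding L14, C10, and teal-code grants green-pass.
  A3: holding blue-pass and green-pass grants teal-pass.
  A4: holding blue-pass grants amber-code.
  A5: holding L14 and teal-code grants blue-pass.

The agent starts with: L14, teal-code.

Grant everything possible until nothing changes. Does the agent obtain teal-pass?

No

teal-pass would need blue-pass and green-pass (A3), but green-pass is never granted.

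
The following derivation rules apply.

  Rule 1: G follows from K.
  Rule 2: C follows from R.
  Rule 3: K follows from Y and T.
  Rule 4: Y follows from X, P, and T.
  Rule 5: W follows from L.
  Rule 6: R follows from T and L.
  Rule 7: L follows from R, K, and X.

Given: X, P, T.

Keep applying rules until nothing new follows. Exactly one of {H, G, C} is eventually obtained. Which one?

G

X, P, and T hold, so Y follows (Rule 4).
From Y and T, Rule 3 gives K.
K holds, so G follows (Rule 1).
No rule produces H, and it is not given. C would need R (Rule 2), but R is never established.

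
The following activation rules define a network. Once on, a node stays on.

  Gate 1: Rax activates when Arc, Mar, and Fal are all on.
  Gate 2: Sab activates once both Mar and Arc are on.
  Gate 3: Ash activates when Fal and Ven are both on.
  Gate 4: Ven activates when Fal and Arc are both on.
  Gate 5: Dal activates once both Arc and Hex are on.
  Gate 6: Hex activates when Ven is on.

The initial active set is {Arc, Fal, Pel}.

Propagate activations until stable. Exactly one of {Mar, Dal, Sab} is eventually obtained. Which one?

Dal

Fal and Arc are on, so Ven activates (Gate 4).
Gate 6: Ven on → Hex on.
Gate 5: Arc and Hex on → Dal on.
No rule produces Mar, and it is not given. Sab would need Mar and Arc (Gate 2), but Mar never turns on.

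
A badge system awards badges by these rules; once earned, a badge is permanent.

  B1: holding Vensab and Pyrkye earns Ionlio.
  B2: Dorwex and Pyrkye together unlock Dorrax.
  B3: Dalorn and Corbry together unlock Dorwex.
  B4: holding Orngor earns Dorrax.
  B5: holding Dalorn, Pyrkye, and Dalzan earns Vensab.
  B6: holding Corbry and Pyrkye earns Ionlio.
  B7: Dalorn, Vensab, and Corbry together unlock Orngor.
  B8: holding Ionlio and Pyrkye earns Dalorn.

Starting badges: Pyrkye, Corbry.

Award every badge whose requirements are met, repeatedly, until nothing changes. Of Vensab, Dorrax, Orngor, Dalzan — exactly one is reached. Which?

Dorrax

With Corbry and Pyrkye, Ionlio is earned (B6).
With Ionlio and Pyrkye, Dalorn is earned (B8).
With Dalorn and Corbry, Dorwex is earned (B3).
With Dorwex and Pyrkye, Dorrax is earned (B2).
No rule produces Dalzan, and it is not given. Vensab would need Dalorn, Pyrkye, and Dalzan (B5), but Dalzan is never earned. Orngor would need Dalorn, Vensab, and Corbry (B7), but Vensab is never earned.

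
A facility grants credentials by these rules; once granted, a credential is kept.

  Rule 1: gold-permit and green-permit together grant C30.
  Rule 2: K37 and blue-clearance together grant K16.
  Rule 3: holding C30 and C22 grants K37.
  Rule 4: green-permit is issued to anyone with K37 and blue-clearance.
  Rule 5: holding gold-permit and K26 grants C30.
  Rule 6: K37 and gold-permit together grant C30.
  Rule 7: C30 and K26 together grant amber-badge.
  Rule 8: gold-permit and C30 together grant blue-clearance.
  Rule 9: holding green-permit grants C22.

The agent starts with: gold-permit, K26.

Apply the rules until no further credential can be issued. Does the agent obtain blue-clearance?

Yes

Holding gold-permit and K26 grants C30 (Rule 5).
Holding gold-permit and C30 grants blue-clearance (Rule 8).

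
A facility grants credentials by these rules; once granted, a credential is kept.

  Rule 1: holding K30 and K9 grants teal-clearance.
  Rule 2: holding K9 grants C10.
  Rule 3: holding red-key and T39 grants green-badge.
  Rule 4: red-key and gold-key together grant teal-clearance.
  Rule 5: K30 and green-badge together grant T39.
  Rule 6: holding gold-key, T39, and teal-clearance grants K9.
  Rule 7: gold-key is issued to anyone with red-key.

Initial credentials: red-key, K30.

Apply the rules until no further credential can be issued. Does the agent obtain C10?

No

C10 would need K9 (Rule 2), but K9 is never granted.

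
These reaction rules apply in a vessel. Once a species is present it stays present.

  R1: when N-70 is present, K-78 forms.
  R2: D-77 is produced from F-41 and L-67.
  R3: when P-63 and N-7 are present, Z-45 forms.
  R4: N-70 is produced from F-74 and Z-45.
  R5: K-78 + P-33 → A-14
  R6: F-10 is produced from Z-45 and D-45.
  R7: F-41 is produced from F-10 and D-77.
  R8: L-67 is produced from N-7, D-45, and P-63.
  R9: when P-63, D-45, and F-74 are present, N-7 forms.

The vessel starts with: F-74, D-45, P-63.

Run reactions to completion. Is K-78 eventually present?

P-63, D-45, and F-74 present → N-7 forms (R9).
P-63 and N-7 present → Z-45 forms (R3).
F-74 and Z-45 present → N-70 forms (R4).
N-70 present → K-78 forms (R1).

Yes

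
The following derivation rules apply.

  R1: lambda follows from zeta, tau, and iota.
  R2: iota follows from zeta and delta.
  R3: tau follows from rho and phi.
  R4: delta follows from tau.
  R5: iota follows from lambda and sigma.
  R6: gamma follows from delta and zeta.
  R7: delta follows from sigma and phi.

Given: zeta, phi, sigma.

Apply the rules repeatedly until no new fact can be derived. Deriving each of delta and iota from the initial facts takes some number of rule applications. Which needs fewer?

delta

delta: From sigma and phi, R7 gives delta. [1 rule application]
iota: sigma and phi hold, so delta follows (R7). zeta and delta hold, so iota follows (R2). [2 rule applications]
delta needs fewer.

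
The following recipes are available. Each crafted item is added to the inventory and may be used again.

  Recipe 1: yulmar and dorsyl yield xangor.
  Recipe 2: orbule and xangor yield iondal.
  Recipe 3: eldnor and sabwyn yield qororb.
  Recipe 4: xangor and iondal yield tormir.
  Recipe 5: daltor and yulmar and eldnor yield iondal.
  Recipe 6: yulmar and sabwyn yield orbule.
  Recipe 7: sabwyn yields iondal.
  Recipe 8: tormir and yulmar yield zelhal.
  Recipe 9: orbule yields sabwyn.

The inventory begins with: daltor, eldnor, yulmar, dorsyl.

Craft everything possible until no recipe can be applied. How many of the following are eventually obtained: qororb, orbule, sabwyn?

qororb would need eldnor and sabwyn (Recipe 3), but sabwyn is never obtained.
orbule would need yulmar and sabwyn (Recipe 6), but sabwyn is never obtained.
sabwyn would need orbule (Recipe 9), but orbule is never obtained.
None of the 3 are reached.

0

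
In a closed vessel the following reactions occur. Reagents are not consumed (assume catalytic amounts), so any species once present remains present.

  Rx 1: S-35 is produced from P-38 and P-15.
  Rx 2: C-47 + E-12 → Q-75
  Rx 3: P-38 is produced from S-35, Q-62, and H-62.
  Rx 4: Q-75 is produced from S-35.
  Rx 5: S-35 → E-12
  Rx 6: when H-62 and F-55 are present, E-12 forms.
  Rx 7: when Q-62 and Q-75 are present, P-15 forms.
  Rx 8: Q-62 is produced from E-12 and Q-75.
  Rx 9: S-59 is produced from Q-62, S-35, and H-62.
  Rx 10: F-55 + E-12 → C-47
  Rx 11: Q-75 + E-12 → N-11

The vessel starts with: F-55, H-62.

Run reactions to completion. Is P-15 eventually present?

H-62 and F-55 present → E-12 forms (Rx 6).
F-55 and E-12 present → C-47 forms (Rx 10).
C-47 and E-12 present → Q-75 forms (Rx 2).
E-12 and Q-75 present → Q-62 forms (Rx 8).
Q-62 and Q-75 present → P-15 forms (Rx 7).

Yes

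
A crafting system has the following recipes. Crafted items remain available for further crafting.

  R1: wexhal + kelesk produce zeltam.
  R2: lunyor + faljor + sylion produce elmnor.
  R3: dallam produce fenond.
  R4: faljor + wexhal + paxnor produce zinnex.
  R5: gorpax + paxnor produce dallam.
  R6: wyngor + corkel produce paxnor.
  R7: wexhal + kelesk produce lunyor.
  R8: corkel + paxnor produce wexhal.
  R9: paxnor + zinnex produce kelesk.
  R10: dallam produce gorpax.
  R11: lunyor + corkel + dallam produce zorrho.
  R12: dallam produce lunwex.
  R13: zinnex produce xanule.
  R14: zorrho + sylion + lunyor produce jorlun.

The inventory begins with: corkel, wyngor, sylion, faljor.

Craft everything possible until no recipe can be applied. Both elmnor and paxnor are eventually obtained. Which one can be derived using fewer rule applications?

paxnor: Using R6, wyngor and corkel make paxnor. [1 rule application]
elmnor: Using R6, wyngor and corkel make paxnor. Using R8, corkel and paxnor make wexhal. faljor + wexhal + paxnor → zinnex (R4). paxnor + zinnex → kelesk (R9). Using R7, wexhal and kelesk make lunyor. Using R2, lunyor, faljor, and sylion make elmnor. [6 rule applications]
paxnor needs fewer.

paxnor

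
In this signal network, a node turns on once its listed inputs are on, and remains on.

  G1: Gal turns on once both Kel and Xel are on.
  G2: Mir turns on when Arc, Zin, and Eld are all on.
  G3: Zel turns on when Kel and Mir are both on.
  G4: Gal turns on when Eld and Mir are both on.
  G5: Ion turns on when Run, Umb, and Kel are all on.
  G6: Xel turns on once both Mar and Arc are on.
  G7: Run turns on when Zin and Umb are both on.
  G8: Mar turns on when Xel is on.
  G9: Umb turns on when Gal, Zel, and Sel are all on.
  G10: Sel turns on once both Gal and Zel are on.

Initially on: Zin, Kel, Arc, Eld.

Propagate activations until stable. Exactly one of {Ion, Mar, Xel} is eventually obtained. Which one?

Ion

Arc, Zin, and Eld are on, so Mir turns on (G2).
Eld and Mir are on, so Gal turns on (G4).
G3: Kel and Mir on → Zel on.
G10: Gal and Zel on → Sel on.
G9: Gal, Zel, and Sel on → Umb on.
G7: Zin and Umb on → Run on.
G5: Run, Umb, and Kel on → Ion on.
Mar would need Xel (G8), but Xel never turns on. Xel would need Mar and Arc (G6), but Mar never turns on.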